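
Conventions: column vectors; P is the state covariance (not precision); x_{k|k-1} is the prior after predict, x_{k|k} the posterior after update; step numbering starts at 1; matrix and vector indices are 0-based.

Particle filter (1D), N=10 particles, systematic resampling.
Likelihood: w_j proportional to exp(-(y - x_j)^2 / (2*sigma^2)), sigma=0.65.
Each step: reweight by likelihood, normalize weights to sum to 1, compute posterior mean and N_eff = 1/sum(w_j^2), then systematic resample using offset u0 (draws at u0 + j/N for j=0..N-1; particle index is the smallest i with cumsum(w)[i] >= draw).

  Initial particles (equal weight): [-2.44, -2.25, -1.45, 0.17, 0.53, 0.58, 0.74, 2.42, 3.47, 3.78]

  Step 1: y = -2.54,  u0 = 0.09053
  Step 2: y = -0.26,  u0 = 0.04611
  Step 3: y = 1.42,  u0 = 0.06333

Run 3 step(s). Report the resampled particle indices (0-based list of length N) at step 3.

step 1: w=[0.4620, 0.4233, 0.1146, 0.0001, 0.0000, 0.0000, 0.0000, 0.0000, 0.0000, 0.0000]  mean=-2.2459  Neff=2.4645  idx=[0, 0, 0, 0, 1, 1, 1, 1, 2, 2]
step 2: w=[0.0085, 0.0085, 0.0085, 0.0085, 0.0217, 0.0217, 0.0217, 0.0217, 0.4397, 0.4397]  mean=-1.5529  Neff=2.5716  idx=[4, 8, 8, 8, 8, 8, 9, 9, 9, 9]
step 3: w=[0.0002, 0.1111, 0.1111, 0.1111, 0.1111, 0.1111, 0.1111, 0.1111, 0.1111, 0.1111]  mean=-1.4502  Neff=9.0041  idx=[1, 2, 3, 4, 5, 6, 6, 7, 8, 9]

resampled_idx = [1, 2, 3, 4, 5, 6, 6, 7, 8, 9]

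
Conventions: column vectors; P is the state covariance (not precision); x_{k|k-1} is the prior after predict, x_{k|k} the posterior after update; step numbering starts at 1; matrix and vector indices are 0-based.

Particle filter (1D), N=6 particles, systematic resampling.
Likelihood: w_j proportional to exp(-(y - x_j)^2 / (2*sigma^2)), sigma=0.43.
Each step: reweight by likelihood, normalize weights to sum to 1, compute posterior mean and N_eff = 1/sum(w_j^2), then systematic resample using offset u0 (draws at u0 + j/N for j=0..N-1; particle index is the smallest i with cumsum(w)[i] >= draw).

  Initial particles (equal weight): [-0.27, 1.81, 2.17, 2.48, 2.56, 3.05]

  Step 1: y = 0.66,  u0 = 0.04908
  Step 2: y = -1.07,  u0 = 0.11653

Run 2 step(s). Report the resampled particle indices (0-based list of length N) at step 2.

step 1: w=[0.7611, 0.2208, 0.0166, 0.0010, 0.0005, 0.0000]  mean=0.2338  Neff=1.5915  idx=[0, 0, 0, 0, 0, 1]
step 2: w=[0.2000, 0.2000, 0.2000, 0.2000, 0.2000, 0.0000]  mean=-0.2700  Neff=5.0000  idx=[0, 1, 2, 3, 3, 4]

resampled_idx = [0, 1, 2, 3, 3, 4]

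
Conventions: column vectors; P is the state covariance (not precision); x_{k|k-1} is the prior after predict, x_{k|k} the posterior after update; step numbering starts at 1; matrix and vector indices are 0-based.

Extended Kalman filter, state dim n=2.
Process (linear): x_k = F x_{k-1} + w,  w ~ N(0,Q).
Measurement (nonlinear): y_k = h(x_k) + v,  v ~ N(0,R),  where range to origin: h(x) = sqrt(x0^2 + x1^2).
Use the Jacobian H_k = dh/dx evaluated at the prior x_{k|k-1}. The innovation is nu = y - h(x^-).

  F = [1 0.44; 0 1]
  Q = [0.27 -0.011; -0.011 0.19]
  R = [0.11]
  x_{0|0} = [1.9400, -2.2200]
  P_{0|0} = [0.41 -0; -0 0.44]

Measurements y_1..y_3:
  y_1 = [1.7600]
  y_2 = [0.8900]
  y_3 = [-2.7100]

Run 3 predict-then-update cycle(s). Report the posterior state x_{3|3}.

step 1: x^-=[0.9632, -2.2200]  P^-=[0.7652 0.1826; 0.1826 0.6300]  H_jac=[0.3980 -0.9174]  S=[0.6281]  K=[0.2182; -0.8045]  nu=[-0.6599]  x^+=[0.8192, -1.6891]  P^+=[0.7353 0.2929; 0.2929 0.2235]
step 2: x^-=[0.0760, -1.6891]  P^-=[1.3063 0.3802; 0.3802 0.4135]  H_jac=[0.0449 -0.9990]  S=[0.4912]  K=[-0.6537; -0.8062]  nu=[-0.8008]  x^+=[0.5995, -1.0434]  P^+=[1.0963 0.1213; 0.1213 0.0942]
step 3: x^-=[0.1404, -1.0434]  P^-=[1.4913 0.1518; 0.1518 0.2842]  H_jac=[0.1333 -0.9911]  S=[0.3756]  K=[0.1290; -0.6961]  nu=[-3.7628]  x^+=[-0.3449, 1.5760]  P^+=[1.4851 0.1855; 0.1855 0.1022]

x_post = [-0.3449, 1.5760]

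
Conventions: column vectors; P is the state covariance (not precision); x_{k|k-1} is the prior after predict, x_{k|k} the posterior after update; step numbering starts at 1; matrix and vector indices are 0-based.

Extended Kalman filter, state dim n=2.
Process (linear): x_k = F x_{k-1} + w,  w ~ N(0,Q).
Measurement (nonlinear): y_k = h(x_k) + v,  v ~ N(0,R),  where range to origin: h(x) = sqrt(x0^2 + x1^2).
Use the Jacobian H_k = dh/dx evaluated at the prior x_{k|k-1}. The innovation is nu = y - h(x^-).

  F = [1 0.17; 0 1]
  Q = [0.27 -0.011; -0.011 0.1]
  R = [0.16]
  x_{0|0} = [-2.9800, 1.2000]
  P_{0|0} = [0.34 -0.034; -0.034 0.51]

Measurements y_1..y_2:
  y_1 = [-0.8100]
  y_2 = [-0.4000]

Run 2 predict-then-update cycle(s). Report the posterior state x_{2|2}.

step 1: x^-=[-2.7760, 1.2000]  P^-=[0.6132 0.0417; 0.0417 0.6100]  H_jac=[-0.9179 0.3968]  S=[0.7423]  K=[-0.7359; 0.2745]  nu=[-3.8343]  x^+=[0.0458, 0.1475]  P^+=[0.2111 0.1917; 0.1917 0.5541]
step 2: x^-=[0.0709, 0.1475]  P^-=[0.5623 0.2749; 0.2749 0.6541]  H_jac=[0.4332 0.9013]  S=[1.0115]  K=[0.4858; 0.7005]  nu=[-0.5636]  x^+=[-0.2029, -0.2474]  P^+=[0.3236 -0.0693; -0.0693 0.1577]

x_post = [-0.2029, -0.2474]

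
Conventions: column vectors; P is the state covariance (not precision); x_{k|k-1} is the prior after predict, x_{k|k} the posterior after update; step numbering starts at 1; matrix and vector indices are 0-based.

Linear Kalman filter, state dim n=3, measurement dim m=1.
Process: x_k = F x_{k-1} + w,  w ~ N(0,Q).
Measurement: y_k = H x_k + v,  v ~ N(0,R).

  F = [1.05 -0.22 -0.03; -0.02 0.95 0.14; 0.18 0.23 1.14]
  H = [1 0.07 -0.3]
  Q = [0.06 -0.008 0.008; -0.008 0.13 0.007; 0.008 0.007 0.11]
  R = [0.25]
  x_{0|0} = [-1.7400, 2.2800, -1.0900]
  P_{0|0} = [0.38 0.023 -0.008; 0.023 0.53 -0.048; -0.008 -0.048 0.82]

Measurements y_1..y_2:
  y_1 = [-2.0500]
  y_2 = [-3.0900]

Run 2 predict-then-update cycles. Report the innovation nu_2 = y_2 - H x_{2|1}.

step 1: x^-=[-2.2959, 2.0482, -1.0314]  P^-=[0.4946 -0.1055 0.0324; -0.1055 0.6110 0.2026; 0.0324 0.2026 1.1895]  S=[0.8119]  K=[0.5881; -0.1521; -0.3821]  nu=[-0.2069]  x^+=[-2.4176, 2.0797, -0.9523]  P^+=[0.2138 -0.0329 0.2149; -0.0329 0.5922 0.1554; 0.2149 0.1554 1.0709]
step 2: x^-=[-2.9674, 1.8907, -1.0425]  P^-=[0.3290 -0.1512 0.1912; -0.1512 0.7269 0.4749; 0.1912 0.4749 1.7070]  S=[0.5804]  K=[0.4498; -0.4183; -0.4957]  nu=[-0.5677]  x^+=[-3.2228, 2.1282, -0.7611]  P^+=[0.2116 -0.0420 0.3206; -0.0420 0.6254 0.3546; 0.3206 0.3546 1.5644]

innov = [-0.5677]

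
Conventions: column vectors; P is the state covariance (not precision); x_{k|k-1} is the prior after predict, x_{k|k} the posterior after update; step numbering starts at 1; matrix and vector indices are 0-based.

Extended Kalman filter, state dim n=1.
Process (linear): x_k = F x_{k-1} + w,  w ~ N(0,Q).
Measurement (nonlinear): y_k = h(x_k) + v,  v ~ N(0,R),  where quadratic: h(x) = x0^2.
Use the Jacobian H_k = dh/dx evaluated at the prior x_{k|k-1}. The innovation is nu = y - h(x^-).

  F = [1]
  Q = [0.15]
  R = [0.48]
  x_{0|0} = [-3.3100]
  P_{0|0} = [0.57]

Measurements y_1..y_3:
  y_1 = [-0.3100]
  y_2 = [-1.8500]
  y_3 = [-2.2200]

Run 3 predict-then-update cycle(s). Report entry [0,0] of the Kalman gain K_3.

step 1: x^-=[-3.3100]  P^-=[0.7200]  H_jac=[-6.6200]  S=[32.0336]  K=[-0.1488]  nu=[-11.2661]  x^+=[-1.6337]  P^+=[0.0108]
step 2: x^-=[-1.6337]  P^-=[0.1608]  H_jac=[-3.2673]  S=[2.1965]  K=[-0.2392]  nu=[-4.5189]  x^+=[-0.5529]  P^+=[0.0351]
step 3: x^-=[-0.5529]  P^-=[0.1851]  H_jac=[-1.1057]  S=[0.7064]  K=[-0.2898]  nu=[-2.5257]  x^+=[0.1791]  P^+=[0.1258]

K[0,0] = -0.2898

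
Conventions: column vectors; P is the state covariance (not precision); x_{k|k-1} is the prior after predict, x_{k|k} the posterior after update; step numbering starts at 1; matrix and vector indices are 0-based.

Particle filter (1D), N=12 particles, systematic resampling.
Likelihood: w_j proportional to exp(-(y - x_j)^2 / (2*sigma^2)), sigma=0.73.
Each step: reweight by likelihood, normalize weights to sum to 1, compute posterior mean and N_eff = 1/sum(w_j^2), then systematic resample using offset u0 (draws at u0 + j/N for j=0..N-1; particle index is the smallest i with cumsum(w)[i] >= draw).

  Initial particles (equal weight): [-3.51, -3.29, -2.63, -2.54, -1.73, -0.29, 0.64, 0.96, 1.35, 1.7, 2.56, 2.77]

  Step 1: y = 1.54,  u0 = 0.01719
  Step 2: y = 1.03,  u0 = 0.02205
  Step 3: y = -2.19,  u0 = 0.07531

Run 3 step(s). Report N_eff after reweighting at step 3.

N_eff = 3.7678

step 1: w=[0.0000, 0.0000, 0.0000, 0.0000, 0.0000, 0.0114, 0.1230, 0.1918, 0.2543, 0.2568, 0.0991, 0.0636]  mean=1.4693  Neff=5.0883  idx=[6, 6, 7, 7, 8, 8, 8, 9, 9, 9, 10, 10]
step 2: w=[0.1003, 0.1003, 0.1152, 0.1152, 0.1051, 0.1051, 0.1051, 0.0759, 0.0759, 0.0759, 0.0129, 0.0129]  mean=1.2286  Neff=10.2606  idx=[0, 1, 1, 2, 3, 4, 4, 5, 6, 7, 8, 9]
step 3: w=[0.2947, 0.2947, 0.2947, 0.0489, 0.0489, 0.0042, 0.0042, 0.0042, 0.0042, 0.0004, 0.0004, 0.0004]  mean=0.6845  Neff=3.7678  idx=[0, 0, 0, 1, 1, 1, 1, 2, 2, 2, 3, 7]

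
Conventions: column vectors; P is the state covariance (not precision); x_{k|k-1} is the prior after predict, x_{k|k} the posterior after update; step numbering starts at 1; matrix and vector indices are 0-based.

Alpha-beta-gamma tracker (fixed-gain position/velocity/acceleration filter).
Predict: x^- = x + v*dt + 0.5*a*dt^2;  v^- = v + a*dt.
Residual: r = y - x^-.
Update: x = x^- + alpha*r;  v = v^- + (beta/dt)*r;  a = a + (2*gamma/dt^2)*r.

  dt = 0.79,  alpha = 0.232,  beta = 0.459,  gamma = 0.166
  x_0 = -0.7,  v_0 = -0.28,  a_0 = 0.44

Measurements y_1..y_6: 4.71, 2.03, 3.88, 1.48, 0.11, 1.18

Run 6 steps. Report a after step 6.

step 1: x_pred=-0.7839  r=5.4939  x^+=0.4907  v^+=3.2596  a^+=3.3626
step 2: x_pred=4.1151  r=-2.0851  x^+=3.6313  v^+=4.7046  a^+=2.2534
step 3: x_pred=8.0511  r=-4.1711  x^+=7.0834  v^+=4.0613  a^+=0.0345
step 4: x_pred=10.3026  r=-8.8226  x^+=8.2558  v^+=-1.0375  a^+=-4.6589
step 5: x_pred=5.9823  r=-5.8723  x^+=4.6199  v^+=-8.1299  a^+=-7.7827
step 6: x_pred=-4.2313  r=5.4113  x^+=-2.9759  v^+=-11.1342  a^+=-4.9041

a_post = -4.9041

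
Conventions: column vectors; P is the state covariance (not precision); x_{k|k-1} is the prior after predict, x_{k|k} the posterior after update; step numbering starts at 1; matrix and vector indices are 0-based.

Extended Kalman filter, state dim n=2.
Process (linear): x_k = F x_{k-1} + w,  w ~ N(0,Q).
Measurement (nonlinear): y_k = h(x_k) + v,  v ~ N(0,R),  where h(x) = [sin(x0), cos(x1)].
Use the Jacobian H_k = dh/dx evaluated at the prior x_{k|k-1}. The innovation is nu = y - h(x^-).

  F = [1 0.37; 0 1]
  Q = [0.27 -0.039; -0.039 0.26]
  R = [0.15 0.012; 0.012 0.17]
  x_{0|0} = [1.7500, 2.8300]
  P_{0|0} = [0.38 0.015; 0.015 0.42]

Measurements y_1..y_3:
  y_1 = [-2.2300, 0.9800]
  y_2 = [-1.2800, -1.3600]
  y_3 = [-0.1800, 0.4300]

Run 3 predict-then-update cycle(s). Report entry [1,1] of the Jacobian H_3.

H_jac[1,1] = -0.5218

step 1: x^-=[2.7971, 2.8300]  P^-=[0.7186 0.1314; 0.1314 0.6800]  H_jac=[-0.9412 0.0000; 0.0000 -0.3066]  S=[0.7866 0.0499; 0.0499 0.2339]  K=[-0.8606 0.0114; -0.1021 -0.8695]  nu=[-2.5677, 1.9318]  x^+=[5.0288, 1.4124]  P^+=[0.1370 0.0273; 0.0273 0.4861]
step 2: x^-=[5.5514, 1.4124]  P^-=[0.4938 0.1682; 0.1682 0.7461]  H_jac=[0.7440 0.0000; 0.0000 -0.9875]  S=[0.4233 -0.1116; -0.1116 0.8976]  K=[0.8468 -0.0798; 0.0819 -0.8107]  nu=[-0.6118, -1.5178]  x^+=[5.1544, 2.5927]  P^+=[0.1694 0.0034; 0.0034 0.1386]
step 3: x^-=[6.1137, 2.5927]  P^-=[0.4610 0.0157; 0.0157 0.3986]  H_jac=[0.9857 0.0000; 0.0000 -0.5218]  S=[0.5978 0.0039; 0.0039 0.2785]  K=[0.7602 -0.0401; 0.0308 -0.7471]  nu=[-0.0114, 1.2831]  x^+=[6.0536, 1.6337]  P^+=[0.1152 -0.0044; -0.0044 0.2427]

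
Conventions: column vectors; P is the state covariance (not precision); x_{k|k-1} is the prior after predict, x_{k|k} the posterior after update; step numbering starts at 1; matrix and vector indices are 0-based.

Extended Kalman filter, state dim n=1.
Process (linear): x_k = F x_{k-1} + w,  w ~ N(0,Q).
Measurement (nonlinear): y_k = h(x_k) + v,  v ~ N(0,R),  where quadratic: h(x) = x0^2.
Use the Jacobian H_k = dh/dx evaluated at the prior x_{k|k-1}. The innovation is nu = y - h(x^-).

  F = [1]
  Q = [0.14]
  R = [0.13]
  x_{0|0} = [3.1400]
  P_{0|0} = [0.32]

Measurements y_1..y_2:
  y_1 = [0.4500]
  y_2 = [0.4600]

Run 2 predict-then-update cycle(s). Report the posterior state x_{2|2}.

x_post = [1.0181]

step 1: x^-=[3.1400]  P^-=[0.4600]  H_jac=[6.2800]  S=[18.2717]  K=[0.1581]  nu=[-9.4096]  x^+=[1.6523]  P^+=[0.0033]
step 2: x^-=[1.6523]  P^-=[0.1433]  H_jac=[3.3046]  S=[1.6946]  K=[0.2794]  nu=[-2.2701]  x^+=[1.0181]  P^+=[0.0110]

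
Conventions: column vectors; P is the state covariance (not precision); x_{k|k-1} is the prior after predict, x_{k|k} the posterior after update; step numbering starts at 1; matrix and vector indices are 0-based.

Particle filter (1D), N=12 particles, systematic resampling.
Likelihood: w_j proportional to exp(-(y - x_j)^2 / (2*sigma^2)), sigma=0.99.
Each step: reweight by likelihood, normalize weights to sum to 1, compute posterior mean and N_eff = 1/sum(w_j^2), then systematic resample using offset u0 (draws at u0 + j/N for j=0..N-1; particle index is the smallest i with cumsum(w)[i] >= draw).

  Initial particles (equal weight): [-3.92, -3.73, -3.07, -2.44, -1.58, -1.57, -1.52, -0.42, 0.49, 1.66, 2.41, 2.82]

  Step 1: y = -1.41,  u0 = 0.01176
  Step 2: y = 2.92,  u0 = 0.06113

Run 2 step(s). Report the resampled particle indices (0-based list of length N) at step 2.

step 1: w=[0.0086, 0.0137, 0.0525, 0.1246, 0.2109, 0.2113, 0.2127, 0.1298, 0.0339, 0.0017, 0.0001, 0.0000]  mean=-1.5730  Neff=5.8504  idx=[1, 3, 3, 4, 4, 5, 5, 5, 6, 6, 7, 7]
step 2: w=[0.0000, 0.0001, 0.0001, 0.0047, 0.0047, 0.0049, 0.0049, 0.0049, 0.0061, 0.0061, 0.4819, 0.4819]  mean=-0.4613  Neff=2.1526  idx=[10, 10, 10, 10, 10, 10, 11, 11, 11, 11, 11, 11]

resampled_idx = [10, 10, 10, 10, 10, 10, 11, 11, 11, 11, 11, 11]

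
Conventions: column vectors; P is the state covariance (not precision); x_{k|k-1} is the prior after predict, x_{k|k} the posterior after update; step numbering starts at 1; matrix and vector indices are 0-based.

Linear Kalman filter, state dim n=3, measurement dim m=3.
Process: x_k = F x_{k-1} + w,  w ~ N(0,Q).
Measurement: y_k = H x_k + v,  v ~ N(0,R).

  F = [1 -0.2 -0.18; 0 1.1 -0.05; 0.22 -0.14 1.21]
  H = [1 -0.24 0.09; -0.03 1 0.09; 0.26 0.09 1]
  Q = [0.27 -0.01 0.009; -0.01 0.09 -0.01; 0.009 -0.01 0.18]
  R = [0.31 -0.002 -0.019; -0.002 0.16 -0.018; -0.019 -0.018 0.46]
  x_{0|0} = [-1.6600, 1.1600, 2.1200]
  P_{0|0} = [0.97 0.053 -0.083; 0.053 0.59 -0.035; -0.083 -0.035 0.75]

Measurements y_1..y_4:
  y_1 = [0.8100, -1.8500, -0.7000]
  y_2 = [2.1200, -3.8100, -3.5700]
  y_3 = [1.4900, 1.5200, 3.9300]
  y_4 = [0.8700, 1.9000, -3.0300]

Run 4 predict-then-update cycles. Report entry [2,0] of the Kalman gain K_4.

step 1: x^-=[-2.2736, 1.1700, 2.0376]  P^-=[1.2941 -0.0640 -0.0237; -0.0640 0.8096 -0.1793; -0.0237 -0.1793 1.3010]  S=[1.6954 -0.3034 0.4326; -0.3034 0.9530 -0.0352; 0.4326 -0.0352 1.8074]  K=[0.8018 0.1444 -0.0193; 0.0004 0.8328 -0.0520; -0.1206 -0.0758 0.7349]  nu=[3.1810, -3.2716, -2.2518]  x^+=[-0.1521, -1.4363, 0.2472]  P^+=[0.2669 0.0388 -0.0996; 0.0388 0.1409 -0.0617; -0.0996 -0.0617 0.3731]
step 2: x^-=[0.0907, -1.5923, 0.4667]  P^-=[0.5705 0.0216 -0.1199; 0.0216 0.2682 -0.1263; -0.1199 -0.1263 0.7075]  S=[0.8752 -0.0751 0.0944; -0.0751 0.4111 -0.0556; 0.0944 -0.0556 1.1241]  K=[0.6445 0.0995 -0.0222; -0.0031 0.6152 -0.0552; -0.1009 -0.0814 0.5959]  nu=[1.6052, -2.2570, -3.9170]  x^+=[0.9877, -2.7696, -1.8457]  P^+=[0.2144 0.0289 -0.0826; 0.0289 0.1051 -0.0534; -0.0826 -0.0534 0.3038]
step 3: x^-=[1.8739, -2.9543, -1.6283]  P^-=[0.5128 0.0156 -0.0975; 0.0156 0.2238 -0.1081; -0.0975 -0.1081 0.6096]  S=[0.8203 -0.0664 0.0901; -0.0664 0.3693 -0.0513; 0.0901 -0.0513 1.0366]  K=[0.6183 0.0860 -0.0135; -0.0065 0.5699 -0.0522; -0.0876 -0.0744 0.5581]  nu=[-0.9464, 4.6770, 5.3370]  x^+=[1.6186, -0.5608, 1.0854]  P^+=[0.2047 0.0257 -0.0751; 0.0257 0.0974 -0.0496; -0.0751 -0.0496 0.2837]
step 4: x^-=[1.5354, -0.6712, 1.7479]  P^-=[0.5010 0.0124 -0.0869; 0.0124 0.2140 -0.1014; -0.0869 -0.1014 0.5825]  S=[0.8108 -0.0657 0.0940; -0.0657 0.3606 -0.0487; 0.0940 -0.0487 1.0152]  K=[0.6122 0.0814 -0.0089; -0.0082 0.5588 -0.0502; -0.0815 -0.0697 0.5467]  nu=[-0.9838, 2.4599, -5.1167]  x^+=[1.1791, 0.9682, -1.1406]  P^+=[0.2021 0.0245 -0.0720; 0.0245 0.0954 -0.0479; -0.0720 -0.0479 0.2773]

K[2,0] = -0.0815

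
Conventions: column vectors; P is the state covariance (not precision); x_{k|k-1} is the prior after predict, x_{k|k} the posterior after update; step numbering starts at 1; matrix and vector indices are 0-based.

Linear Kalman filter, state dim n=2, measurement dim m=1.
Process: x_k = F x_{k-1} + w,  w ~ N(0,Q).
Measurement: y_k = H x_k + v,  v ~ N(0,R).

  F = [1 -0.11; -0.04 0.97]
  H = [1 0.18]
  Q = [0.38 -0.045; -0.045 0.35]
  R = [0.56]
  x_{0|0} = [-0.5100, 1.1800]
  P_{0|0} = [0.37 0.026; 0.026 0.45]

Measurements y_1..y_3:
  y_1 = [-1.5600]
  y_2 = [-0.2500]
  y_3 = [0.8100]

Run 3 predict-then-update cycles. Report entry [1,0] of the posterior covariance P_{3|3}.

step 1: x^-=[-0.6398, 1.1650]  P^-=[0.7497 -0.0825; -0.0825 0.7720]  S=[1.3050]  K=[0.5631; 0.0433]  nu=[-1.1299]  x^+=[-1.2761, 1.1161]  P^+=[0.3359 -0.1143; -0.1143 0.7695]
step 2: x^-=[-1.3988, 1.1337]  P^-=[0.7504 -0.2519; -0.2519 1.0835]  S=[1.2548]  K=[0.5619; -0.0453]  nu=[0.9448]  x^+=[-0.8680, 1.0908]  P^+=[0.3542 -0.2199; -0.2199 1.0809]
step 3: x^-=[-0.9880, 1.0928]  P^-=[0.7957 -0.3888; -0.3888 1.3846]  S=[1.2606]  K=[0.5757; -0.1107]  nu=[1.6013]  x^+=[-0.0661, 0.9155]  P^+=[0.3779 -0.3085; -0.3085 1.3692]

P_post[1,0] = -0.3085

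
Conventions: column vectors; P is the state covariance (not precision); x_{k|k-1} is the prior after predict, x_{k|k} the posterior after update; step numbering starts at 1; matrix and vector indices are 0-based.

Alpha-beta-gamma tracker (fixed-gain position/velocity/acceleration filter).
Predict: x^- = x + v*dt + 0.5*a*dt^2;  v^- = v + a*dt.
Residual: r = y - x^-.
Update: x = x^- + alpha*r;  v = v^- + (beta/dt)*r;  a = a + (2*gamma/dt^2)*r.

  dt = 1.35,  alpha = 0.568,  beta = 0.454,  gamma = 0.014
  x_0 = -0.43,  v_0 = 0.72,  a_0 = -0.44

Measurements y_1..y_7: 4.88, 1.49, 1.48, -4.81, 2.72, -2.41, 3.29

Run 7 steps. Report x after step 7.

x_post = 0.0959

step 1: x_pred=0.1410  r=4.7389  x^+=2.8328  v^+=1.7197  a^+=-0.3672
step 2: x_pred=4.8198  r=-3.3298  x^+=2.9285  v^+=0.1042  a^+=-0.4183
step 3: x_pred=2.6879  r=-1.2079  x^+=2.0018  v^+=-0.8668  a^+=-0.4369
step 4: x_pred=0.4335  r=-5.2435  x^+=-2.5448  v^+=-3.2200  a^+=-0.5175
step 5: x_pred=-7.3633  r=10.0833  x^+=-1.6360  v^+=-0.5276  a^+=-0.3626
step 6: x_pred=-2.6786  r=0.2686  x^+=-2.5260  v^+=-0.9267  a^+=-0.3584
step 7: x_pred=-4.1037  r=7.3937  x^+=0.0959  v^+=1.0759  a^+=-0.2448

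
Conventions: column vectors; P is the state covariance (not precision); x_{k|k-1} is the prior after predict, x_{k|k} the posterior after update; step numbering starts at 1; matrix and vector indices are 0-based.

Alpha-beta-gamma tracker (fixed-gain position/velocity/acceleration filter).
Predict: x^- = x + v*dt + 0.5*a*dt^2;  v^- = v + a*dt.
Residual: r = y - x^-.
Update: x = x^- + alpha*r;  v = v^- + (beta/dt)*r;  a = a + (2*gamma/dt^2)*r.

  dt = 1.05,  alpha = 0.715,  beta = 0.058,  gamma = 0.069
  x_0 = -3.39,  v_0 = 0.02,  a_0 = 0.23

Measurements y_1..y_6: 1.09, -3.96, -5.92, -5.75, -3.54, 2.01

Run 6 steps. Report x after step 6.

x_post = 0.2020

step 1: x_pred=-3.2422  r=4.3322  x^+=-0.1447  v^+=0.5008  a^+=0.7723
step 2: x_pred=0.8069  r=-4.7669  x^+=-2.6014  v^+=1.0484  a^+=0.1756
step 3: x_pred=-1.4039  r=-4.5161  x^+=-4.6329  v^+=0.9833  a^+=-0.3897
step 4: x_pred=-3.8153  r=-1.9347  x^+=-5.1986  v^+=0.4672  a^+=-0.6319
step 5: x_pred=-5.0563  r=1.5163  x^+=-3.9722  v^+=-0.1125  a^+=-0.4421
step 6: x_pred=-4.3339  r=6.3439  x^+=0.2020  v^+=-0.2262  a^+=0.3520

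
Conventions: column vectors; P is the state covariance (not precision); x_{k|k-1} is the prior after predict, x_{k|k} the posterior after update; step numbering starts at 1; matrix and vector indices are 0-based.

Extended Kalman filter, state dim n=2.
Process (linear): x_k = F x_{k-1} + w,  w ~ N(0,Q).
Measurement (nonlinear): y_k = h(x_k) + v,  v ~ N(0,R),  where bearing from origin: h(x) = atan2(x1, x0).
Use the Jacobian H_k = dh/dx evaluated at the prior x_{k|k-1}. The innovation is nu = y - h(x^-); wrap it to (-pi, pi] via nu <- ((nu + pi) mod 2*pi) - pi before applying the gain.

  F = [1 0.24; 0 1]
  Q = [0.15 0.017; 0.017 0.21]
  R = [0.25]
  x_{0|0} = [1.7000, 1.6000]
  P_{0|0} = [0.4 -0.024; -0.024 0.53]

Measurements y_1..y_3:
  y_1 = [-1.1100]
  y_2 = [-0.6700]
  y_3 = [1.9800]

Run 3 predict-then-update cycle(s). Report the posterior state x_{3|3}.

x_post = [3.6084, 1.6378]

step 1: x^-=[2.0840, 1.6000]  P^-=[0.5690 0.1202; 0.1202 0.7400]  H_jac=[-0.2318 0.3019]  S=[0.3312]  K=[-0.2886; 0.5904]  nu=[-1.7648]  x^+=[2.5934, 0.5580]  P^+=[0.5414 0.1766; 0.1766 0.6245]
step 2: x^-=[2.7273, 0.5580]  P^-=[0.8122 0.3435; 0.3435 0.8345]  H_jac=[-0.0720 0.3519]  S=[0.3402]  K=[0.1835; 0.7907]  nu=[-0.8718]  x^+=[2.5674, -0.1313]  P^+=[0.8007 0.2942; 0.2942 0.6219]
step 3: x^-=[2.5358, -0.1313]  P^-=[1.1278 0.4604; 0.4604 0.8319]  H_jac=[0.0204 0.3933]  S=[0.3865]  K=[0.5279; 0.8707]  nu=[2.0317]  x^+=[3.6084, 1.6378]  P^+=[1.0200 0.2828; 0.2828 0.5388]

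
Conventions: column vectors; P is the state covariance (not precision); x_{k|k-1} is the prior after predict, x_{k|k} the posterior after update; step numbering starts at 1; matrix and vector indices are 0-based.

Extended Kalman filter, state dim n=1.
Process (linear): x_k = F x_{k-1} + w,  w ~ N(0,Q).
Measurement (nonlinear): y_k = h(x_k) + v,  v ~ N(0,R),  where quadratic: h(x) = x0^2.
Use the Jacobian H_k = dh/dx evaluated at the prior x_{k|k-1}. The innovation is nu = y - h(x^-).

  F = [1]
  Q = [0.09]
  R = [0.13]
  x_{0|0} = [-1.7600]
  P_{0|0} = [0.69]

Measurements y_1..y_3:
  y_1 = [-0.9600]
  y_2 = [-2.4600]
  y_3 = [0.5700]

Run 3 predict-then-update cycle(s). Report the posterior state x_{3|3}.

x_post = [0.7134]

step 1: x^-=[-1.7600]  P^-=[0.7800]  H_jac=[-3.5200]  S=[9.7945]  K=[-0.2803]  nu=[-4.0576]  x^+=[-0.6226]  P^+=[0.0104]
step 2: x^-=[-0.6226]  P^-=[0.1004]  H_jac=[-1.2451]  S=[0.2856]  K=[-0.4375]  nu=[-2.8476]  x^+=[0.6234]  P^+=[0.0457]
step 3: x^-=[0.6234]  P^-=[0.1357]  H_jac=[1.2467]  S=[0.3409]  K=[0.4962]  nu=[0.1814]  x^+=[0.7134]  P^+=[0.0517]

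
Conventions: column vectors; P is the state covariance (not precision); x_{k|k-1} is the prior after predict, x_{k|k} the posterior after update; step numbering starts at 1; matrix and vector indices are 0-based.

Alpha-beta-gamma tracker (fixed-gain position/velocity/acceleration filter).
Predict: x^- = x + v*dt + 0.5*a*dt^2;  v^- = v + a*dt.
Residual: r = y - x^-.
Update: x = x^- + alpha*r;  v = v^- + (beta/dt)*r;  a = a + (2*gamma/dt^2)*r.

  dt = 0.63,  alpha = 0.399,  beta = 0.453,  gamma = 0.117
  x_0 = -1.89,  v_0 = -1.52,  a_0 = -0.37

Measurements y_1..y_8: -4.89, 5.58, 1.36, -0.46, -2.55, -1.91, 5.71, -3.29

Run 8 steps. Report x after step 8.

step 1: x_pred=-2.9210  r=-1.9690  x^+=-3.7066  v^+=-3.1689  a^+=-1.5308
step 2: x_pred=-6.0068  r=11.5868  x^+=-1.3837  v^+=4.1982  a^+=5.3004
step 3: x_pred=2.3130  r=-0.9530  x^+=1.9328  v^+=6.8522  a^+=4.7385
step 4: x_pred=7.1900  r=-7.6500  x^+=4.1376  v^+=4.3367  a^+=0.2283
step 5: x_pred=6.9151  r=-9.4651  x^+=3.1385  v^+=-2.3253  a^+=-5.3520
step 6: x_pred=0.6115  r=-2.5215  x^+=-0.3946  v^+=-7.5101  a^+=-6.8386
step 7: x_pred=-6.4831  r=12.1931  x^+=-1.6180  v^+=-3.0510  a^+=0.3501
step 8: x_pred=-3.4707  r=0.1807  x^+=-3.3986  v^+=-2.7005  a^+=0.4566

x_post = -3.3986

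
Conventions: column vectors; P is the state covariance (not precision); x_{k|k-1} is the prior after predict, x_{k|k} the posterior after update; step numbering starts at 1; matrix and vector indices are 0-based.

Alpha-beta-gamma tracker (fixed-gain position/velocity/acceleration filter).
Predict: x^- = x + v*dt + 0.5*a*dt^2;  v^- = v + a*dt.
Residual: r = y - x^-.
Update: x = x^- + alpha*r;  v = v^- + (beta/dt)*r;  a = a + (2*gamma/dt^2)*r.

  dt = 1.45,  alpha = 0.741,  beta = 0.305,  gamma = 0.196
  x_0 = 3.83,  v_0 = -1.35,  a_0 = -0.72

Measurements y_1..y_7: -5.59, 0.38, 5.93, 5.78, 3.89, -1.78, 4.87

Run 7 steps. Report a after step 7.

step 1: x_pred=1.1156  r=-6.7056  x^+=-3.8532  v^+=-3.8045  a^+=-1.9702
step 2: x_pred=-11.4410  r=11.8210  x^+=-2.6816  v^+=-4.1748  a^+=0.2337
step 3: x_pred=-8.4894  r=14.4194  x^+=2.1954  v^+=-0.8029  a^+=2.9222
step 4: x_pred=4.1031  r=1.6769  x^+=5.3457  v^+=3.7870  a^+=3.2348
step 5: x_pred=14.2374  r=-10.3474  x^+=6.5700  v^+=6.3009  a^+=1.3056
step 6: x_pred=17.0788  r=-18.8588  x^+=3.1044  v^+=4.2272  a^+=-2.2105
step 7: x_pred=6.9100  r=-2.0400  x^+=5.3984  v^+=0.5928  a^+=-2.5909

a_post = -2.5909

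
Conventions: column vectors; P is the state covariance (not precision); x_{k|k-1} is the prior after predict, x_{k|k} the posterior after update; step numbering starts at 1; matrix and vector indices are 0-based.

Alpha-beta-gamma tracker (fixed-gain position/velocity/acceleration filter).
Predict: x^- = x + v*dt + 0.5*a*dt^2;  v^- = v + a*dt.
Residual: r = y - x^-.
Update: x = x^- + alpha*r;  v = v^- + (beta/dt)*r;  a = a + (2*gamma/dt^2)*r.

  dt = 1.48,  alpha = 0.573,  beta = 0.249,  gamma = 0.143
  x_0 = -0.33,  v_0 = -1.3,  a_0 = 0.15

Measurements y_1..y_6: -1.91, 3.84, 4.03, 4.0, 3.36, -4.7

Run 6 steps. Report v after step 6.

step 1: x_pred=-2.0897  r=0.1797  x^+=-1.9867  v^+=-1.0478  a^+=0.1735
step 2: x_pred=-3.3475  r=7.1875  x^+=0.7710  v^+=0.4182  a^+=1.1119
step 3: x_pred=2.6077  r=1.4223  x^+=3.4227  v^+=2.3032  a^+=1.2976
step 4: x_pred=8.2525  r=-4.2525  x^+=5.8158  v^+=3.5082  a^+=0.7424
step 5: x_pred=11.8210  r=-8.4610  x^+=6.9729  v^+=3.1834  a^+=-0.3624
step 6: x_pred=11.2875  r=-15.9875  x^+=2.1267  v^+=-0.0427  a^+=-2.4498

v_post = -0.0427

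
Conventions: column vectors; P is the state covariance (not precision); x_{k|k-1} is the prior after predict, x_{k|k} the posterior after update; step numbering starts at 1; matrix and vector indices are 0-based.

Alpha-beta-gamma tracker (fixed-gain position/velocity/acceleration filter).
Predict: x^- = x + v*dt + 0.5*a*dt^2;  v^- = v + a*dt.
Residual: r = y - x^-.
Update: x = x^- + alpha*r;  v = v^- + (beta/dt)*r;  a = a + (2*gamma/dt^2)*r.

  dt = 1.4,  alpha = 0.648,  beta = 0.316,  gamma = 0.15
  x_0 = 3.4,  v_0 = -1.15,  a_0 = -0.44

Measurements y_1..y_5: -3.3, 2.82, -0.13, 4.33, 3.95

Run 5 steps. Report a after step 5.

step 1: x_pred=1.3588  r=-4.6588  x^+=-1.6601  v^+=-2.8176  a^+=-1.1531
step 2: x_pred=-6.7347  r=9.5547  x^+=-0.5433  v^+=-2.2752  a^+=0.3094
step 3: x_pred=-3.4254  r=3.2954  x^+=-1.2900  v^+=-1.0983  a^+=0.8138
step 4: x_pred=-2.0301  r=6.3601  x^+=2.0912  v^+=1.4765  a^+=1.7873
step 5: x_pred=5.9099  r=-1.9599  x^+=4.6399  v^+=3.5363  a^+=1.4873

a_post = 1.4873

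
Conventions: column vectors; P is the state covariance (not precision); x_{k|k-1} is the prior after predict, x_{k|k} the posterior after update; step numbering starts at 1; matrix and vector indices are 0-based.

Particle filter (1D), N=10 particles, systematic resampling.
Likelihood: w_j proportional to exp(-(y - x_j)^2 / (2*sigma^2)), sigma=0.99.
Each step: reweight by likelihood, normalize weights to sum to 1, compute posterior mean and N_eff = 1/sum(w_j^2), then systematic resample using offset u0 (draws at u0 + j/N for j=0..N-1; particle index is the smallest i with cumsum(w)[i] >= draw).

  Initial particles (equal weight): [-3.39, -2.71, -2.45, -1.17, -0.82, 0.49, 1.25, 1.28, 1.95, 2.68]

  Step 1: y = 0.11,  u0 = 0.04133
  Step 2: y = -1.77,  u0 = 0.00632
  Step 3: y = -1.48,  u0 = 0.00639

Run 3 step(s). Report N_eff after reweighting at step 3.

N_eff = 9.9313

step 1: w=[0.0006, 0.0053, 0.0108, 0.1320, 0.1958, 0.2828, 0.1569, 0.1514, 0.0541, 0.0105]  mean=0.3045  Neff=5.3641  idx=[3, 3, 4, 4, 5, 5, 6, 6, 7, 8]
step 2: w=[0.2682, 0.2682, 0.2034, 0.2034, 0.0238, 0.0238, 0.0031, 0.0031, 0.0028, 0.0003]  mean=-0.9260  Neff=4.3906  idx=[0, 0, 0, 1, 1, 1, 2, 2, 3, 3]
step 3: w=[0.1068, 0.1068, 0.1068, 0.1068, 0.1068, 0.1068, 0.0898, 0.0898, 0.0898, 0.0898]  mean=-1.0443  Neff=9.9313  idx=[0, 0, 1, 2, 3, 4, 5, 6, 7, 8]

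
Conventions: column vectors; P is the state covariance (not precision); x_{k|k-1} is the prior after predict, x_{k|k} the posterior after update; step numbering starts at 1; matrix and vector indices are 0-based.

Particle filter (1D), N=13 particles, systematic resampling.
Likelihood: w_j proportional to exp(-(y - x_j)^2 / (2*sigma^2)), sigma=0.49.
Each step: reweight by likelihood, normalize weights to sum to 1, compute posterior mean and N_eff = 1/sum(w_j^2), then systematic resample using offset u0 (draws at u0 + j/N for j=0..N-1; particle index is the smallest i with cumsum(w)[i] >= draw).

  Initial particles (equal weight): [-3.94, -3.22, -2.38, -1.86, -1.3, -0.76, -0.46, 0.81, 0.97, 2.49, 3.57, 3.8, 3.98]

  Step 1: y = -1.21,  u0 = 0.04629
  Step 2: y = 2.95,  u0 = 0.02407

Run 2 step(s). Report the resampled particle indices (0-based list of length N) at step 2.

resampled_idx = [11, 11, 11, 11, 11, 11, 11, 12, 12, 12, 12, 12, 12]

step 1: w=[0.0000, 0.0001, 0.0239, 0.1713, 0.4059, 0.2708, 0.1280, 0.0001, 0.0000, 0.0000, 0.0000, 0.0000, 0.0000]  mean=-1.1679  Neff=3.5164  idx=[3, 3, 4, 4, 4, 4, 4, 4, 5, 5, 5, 6, 6]
step 2: w=[0.0000, 0.0000, 0.0000, 0.0000, 0.0000, 0.0000, 0.0000, 0.0000, 0.0057, 0.0057, 0.0057, 0.4914, 0.4914]  mean=-0.4652  Neff=2.0704  idx=[11, 11, 11, 11, 11, 11, 11, 12, 12, 12, 12, 12, 12]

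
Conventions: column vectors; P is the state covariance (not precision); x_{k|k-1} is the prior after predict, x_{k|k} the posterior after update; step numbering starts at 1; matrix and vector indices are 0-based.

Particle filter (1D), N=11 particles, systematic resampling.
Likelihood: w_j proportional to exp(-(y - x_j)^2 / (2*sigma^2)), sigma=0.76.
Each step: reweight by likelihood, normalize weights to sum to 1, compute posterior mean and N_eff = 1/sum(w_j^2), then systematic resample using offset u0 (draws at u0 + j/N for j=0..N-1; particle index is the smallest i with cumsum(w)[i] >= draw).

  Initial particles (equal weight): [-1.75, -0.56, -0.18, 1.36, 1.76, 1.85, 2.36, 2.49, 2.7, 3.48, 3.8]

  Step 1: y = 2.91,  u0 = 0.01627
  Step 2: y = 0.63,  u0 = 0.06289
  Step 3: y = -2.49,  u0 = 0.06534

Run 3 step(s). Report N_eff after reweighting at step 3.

step 1: w=[0.0000, 0.0000, 0.0001, 0.0268, 0.0681, 0.0809, 0.1648, 0.1838, 0.2061, 0.1616, 0.1079]  mean=2.6812  Neff=6.5336  idx=[3, 5, 6, 6, 7, 7, 8, 8, 9, 9, 10]
step 2: w=[0.5223, 0.2284, 0.0621, 0.0621, 0.0415, 0.0415, 0.0203, 0.0203, 0.0007, 0.0007, 0.0001]  mean=1.7476  Neff=2.9680  idx=[0, 0, 0, 0, 0, 0, 1, 1, 2, 4, 6]
step 3: w=[0.1649, 0.1649, 0.1649, 0.1649, 0.1649, 0.1649, 0.0051, 0.0051, 0.0001, 0.0000, 0.0000]  mean=1.3651  Neff=6.1242  idx=[0, 0, 1, 2, 2, 3, 3, 4, 4, 5, 5]

N_eff = 6.1242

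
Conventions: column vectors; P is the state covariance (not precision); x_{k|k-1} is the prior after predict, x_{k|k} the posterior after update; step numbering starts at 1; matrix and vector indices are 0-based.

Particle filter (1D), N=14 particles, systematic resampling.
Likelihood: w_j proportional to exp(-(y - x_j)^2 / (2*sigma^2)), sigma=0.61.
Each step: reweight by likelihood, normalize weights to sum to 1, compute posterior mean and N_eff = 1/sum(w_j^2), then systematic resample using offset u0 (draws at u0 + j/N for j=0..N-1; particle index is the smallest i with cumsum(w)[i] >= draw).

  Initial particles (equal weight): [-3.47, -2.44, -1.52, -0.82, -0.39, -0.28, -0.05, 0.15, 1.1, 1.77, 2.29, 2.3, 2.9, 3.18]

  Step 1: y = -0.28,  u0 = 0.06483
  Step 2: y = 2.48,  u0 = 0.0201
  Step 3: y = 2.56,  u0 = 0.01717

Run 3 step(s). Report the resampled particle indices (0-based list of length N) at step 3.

step 1: w=[0.0000, 0.0004, 0.0277, 0.1475, 0.2148, 0.2183, 0.2033, 0.1703, 0.0169, 0.0008, 0.0000, 0.0000, 0.0000, 0.0000]  mean=-0.2735  Neff=5.3494  idx=[3, 3, 4, 4, 4, 5, 5, 5, 6, 6, 6, 7, 7, 8]
step 2: w=[0.0000, 0.0000, 0.0002, 0.0002, 0.0002, 0.0005, 0.0005, 0.0005, 0.0023, 0.0023, 0.0023, 0.0085, 0.0085, 0.9740]  mean=1.0730  Neff=1.0539  idx=[12, 13, 13, 13, 13, 13, 13, 13, 13, 13, 13, 13, 13, 13]
step 3: w=[0.0005, 0.0769, 0.0769, 0.0769, 0.0769, 0.0769, 0.0769, 0.0769, 0.0769, 0.0769, 0.0769, 0.0769, 0.0769, 0.0769]  mean=1.0995  Neff=13.0143  idx=[1, 2, 3, 4, 4, 5, 6, 7, 8, 9, 10, 11, 12, 13]

resampled_idx = [1, 2, 3, 4, 4, 5, 6, 7, 8, 9, 10, 11, 12, 13]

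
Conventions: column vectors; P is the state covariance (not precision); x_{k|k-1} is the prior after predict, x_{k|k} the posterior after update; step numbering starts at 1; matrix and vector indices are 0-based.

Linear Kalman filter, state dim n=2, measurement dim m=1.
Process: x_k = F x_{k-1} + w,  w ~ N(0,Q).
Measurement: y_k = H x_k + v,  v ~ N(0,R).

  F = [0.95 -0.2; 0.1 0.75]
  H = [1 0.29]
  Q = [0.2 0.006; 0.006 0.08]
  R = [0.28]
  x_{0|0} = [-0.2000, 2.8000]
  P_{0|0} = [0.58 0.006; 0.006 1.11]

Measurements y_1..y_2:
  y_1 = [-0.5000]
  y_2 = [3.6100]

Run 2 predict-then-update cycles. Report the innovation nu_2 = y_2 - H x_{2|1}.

step 1: x^-=[-0.7500, 2.0800]  P^-=[0.7656 -0.1012; -0.1012 0.7111]  S=[1.0466]  K=[0.7034; 0.1003]  nu=[-0.3532]  x^+=[-0.9984, 2.0446]  P^+=[0.2477 -0.1751; -0.1751 0.7005]
step 2: x^-=[-1.3574, 1.4336]  P^-=[0.5181 -0.1968; -0.1968 0.4503]  S=[0.7219]  K=[0.6387; -0.0917]  nu=[4.5517]  x^+=[1.5498, 1.0161]  P^+=[0.2236 -0.1545; -0.1545 0.4442]

innov = [4.5517]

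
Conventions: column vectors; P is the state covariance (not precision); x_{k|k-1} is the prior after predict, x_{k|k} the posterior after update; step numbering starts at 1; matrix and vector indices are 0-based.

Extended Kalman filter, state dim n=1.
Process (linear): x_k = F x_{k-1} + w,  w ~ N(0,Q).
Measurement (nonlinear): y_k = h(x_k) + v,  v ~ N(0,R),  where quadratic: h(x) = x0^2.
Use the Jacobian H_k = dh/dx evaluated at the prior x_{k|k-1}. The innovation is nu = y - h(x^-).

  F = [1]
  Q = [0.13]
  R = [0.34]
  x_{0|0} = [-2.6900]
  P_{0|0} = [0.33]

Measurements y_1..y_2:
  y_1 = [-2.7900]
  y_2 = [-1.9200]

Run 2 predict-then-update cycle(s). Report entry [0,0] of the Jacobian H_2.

H_jac[0,0] = -1.7456

step 1: x^-=[-2.6900]  P^-=[0.4600]  H_jac=[-5.3800]  S=[13.6544]  K=[-0.1812]  nu=[-10.0261]  x^+=[-0.8728]  P^+=[0.0115]
step 2: x^-=[-0.8728]  P^-=[0.1415]  H_jac=[-1.7456]  S=[0.7710]  K=[-0.3203]  nu=[-2.6818]  x^+=[-0.0140]  P^+=[0.0624]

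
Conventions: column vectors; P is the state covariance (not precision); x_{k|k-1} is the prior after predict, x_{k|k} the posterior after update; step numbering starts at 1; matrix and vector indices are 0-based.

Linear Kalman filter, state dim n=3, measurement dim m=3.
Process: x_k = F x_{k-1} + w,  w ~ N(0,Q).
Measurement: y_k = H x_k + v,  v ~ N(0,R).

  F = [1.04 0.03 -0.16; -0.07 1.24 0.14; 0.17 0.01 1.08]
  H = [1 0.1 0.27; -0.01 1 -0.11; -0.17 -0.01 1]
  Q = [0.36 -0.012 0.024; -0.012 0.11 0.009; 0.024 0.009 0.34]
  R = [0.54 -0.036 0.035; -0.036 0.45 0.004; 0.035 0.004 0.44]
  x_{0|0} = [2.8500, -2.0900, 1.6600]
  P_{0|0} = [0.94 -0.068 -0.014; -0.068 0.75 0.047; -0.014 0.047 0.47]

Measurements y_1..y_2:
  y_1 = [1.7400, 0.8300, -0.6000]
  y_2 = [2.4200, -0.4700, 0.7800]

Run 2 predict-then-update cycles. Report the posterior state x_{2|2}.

step 1: x^-=[2.6357, -2.5587, 2.2564]  P^-=[1.3894 -0.1619 0.0943; -0.1619 1.3054 0.1276; 0.0943 0.1276 0.9111]  S=[2.0342 -0.0857 0.1502; -0.0857 1.7419 0.0492; 0.1502 0.0492 1.3562]  K=[0.6979 -0.0675 -0.1783; 0.0272 0.7415 0.0749; 0.1260 0.0032 0.6450]  nu=[-1.2491, 3.6633, -2.4339]  x^+=[1.9508, -0.0586, 0.5409]  P^+=[0.3757 -0.0515 0.0091; -0.0515 0.3359 0.0315; 0.0091 0.0315 0.2901]
step 2: x^-=[1.9405, -0.1335, 0.9152]  P^-=[0.7676 -0.1043 0.0505; -0.1043 0.6538 0.0835; 0.0505 0.0835 0.6930]  S=[1.3756 -0.0872 0.1501; -0.0872 1.0960 0.0242; 0.1501 0.0242 1.1361]  K=[0.5723 -0.0585 -0.1439; 0.0179 0.5890 0.0684; 0.1150 0.0023 0.5865]  nu=[0.2458, -0.2164, 0.1934]  x^+=[2.0660, -0.2434, 1.0563]  P^+=[0.3082 -0.0435 0.0085; -0.0435 0.2673 0.0283; 0.0085 0.0283 0.2638]

x_post = [2.0660, -0.2434, 1.0563]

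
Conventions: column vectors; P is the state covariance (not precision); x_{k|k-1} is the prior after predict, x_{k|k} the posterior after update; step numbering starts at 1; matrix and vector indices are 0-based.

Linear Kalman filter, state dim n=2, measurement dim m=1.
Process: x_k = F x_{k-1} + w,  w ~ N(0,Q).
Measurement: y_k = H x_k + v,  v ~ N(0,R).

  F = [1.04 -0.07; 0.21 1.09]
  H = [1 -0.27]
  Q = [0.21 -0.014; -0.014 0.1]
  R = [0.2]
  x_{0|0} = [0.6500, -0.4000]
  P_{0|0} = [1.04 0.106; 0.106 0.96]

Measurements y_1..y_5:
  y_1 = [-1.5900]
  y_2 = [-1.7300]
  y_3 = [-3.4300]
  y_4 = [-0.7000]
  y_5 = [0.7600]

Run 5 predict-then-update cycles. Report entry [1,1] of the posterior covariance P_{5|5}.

step 1: x^-=[0.7040, -0.2995]  P^-=[1.3241 0.2585; 0.2585 1.3350]  S=[1.4819]  K=[0.8465; -0.0688]  nu=[-2.3749]  x^+=[-1.3062, -0.1361]  P^+=[0.2624 0.3448; 0.3448 1.3280]
step 2: x^-=[-1.3489, -0.4227]  P^-=[0.4501 0.3278; 0.3278 1.8472]  S=[0.6078]  K=[0.5950; -0.2813]  nu=[-0.4952]  x^+=[-1.6436, -0.2834]  P^+=[0.2350 0.4295; 0.4295 1.7991]
step 3: x^-=[-1.6895, -0.6540]  P^-=[0.4104 0.3806; 0.3806 2.4444]  S=[0.5831]  K=[0.5276; -0.4792]  nu=[-1.9171]  x^+=[-2.7010, 0.2646]  P^+=[0.2481 0.5280; 0.5280 2.3106]
step 4: x^-=[-2.8275, -0.2788]  P^-=[0.4128 0.4547; 0.4547 3.0978]  S=[0.5931]  K=[0.4890; -0.6436]  nu=[2.0523]  x^+=[-1.8240, -1.5997]  P^+=[0.2710 0.6413; 0.6413 2.8521]
step 5: x^-=[-1.7850, -2.1267]  P^-=[0.4237 0.5452; 0.5452 3.7942]  S=[0.6059]  K=[0.4563; -0.7910]  nu=[1.9708]  x^+=[-0.8857, -3.6857]  P^+=[0.2975 0.7639; 0.7639 3.4151]

P_post[1,1] = 3.4151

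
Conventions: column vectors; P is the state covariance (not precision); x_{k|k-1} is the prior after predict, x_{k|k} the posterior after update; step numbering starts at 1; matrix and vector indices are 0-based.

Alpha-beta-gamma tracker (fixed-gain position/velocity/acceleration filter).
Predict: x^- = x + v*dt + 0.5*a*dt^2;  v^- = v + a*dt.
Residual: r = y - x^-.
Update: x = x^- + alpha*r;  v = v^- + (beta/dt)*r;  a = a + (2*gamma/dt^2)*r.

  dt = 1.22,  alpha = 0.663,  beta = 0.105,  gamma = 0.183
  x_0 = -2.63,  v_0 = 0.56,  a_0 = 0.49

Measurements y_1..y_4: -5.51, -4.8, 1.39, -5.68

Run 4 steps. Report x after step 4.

x_post = -3.9370

step 1: x_pred=-1.5821  r=-3.9279  x^+=-4.1863  v^+=0.8197  a^+=-0.4759
step 2: x_pred=-3.5404  r=-1.2596  x^+=-4.3755  v^+=0.1308  a^+=-0.7856
step 3: x_pred=-4.8006  r=6.1906  x^+=-0.6962  v^+=-0.2949  a^+=0.7367
step 4: x_pred=-0.5078  r=-5.1722  x^+=-3.9370  v^+=0.1587  a^+=-0.5352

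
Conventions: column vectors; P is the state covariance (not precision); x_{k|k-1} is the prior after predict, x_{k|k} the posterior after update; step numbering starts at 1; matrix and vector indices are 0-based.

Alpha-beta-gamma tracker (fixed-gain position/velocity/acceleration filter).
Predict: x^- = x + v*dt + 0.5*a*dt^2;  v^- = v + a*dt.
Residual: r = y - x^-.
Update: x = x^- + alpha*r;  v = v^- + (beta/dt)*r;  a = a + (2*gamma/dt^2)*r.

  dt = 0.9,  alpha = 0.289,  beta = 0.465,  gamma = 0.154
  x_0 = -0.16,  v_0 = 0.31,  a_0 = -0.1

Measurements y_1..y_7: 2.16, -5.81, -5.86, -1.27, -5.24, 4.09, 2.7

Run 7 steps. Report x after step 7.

step 1: x_pred=0.0785  r=2.0815  x^+=0.6801  v^+=1.2954  a^+=0.6915
step 2: x_pred=2.1260  r=-7.9360  x^+=-0.1675  v^+=-2.1825  a^+=-2.3262
step 3: x_pred=-3.0738  r=-2.7862  x^+=-3.8790  v^+=-5.7155  a^+=-3.3856
step 4: x_pred=-10.3942  r=9.1242  x^+=-7.7573  v^+=-4.0484  a^+=0.0839
step 5: x_pred=-11.3669  r=6.1269  x^+=-9.5962  v^+=-0.8074  a^+=2.4136
step 6: x_pred=-9.3454  r=13.4354  x^+=-5.4625  v^+=8.3065  a^+=7.5223
step 7: x_pred=5.0598  r=-2.3598  x^+=4.3778  v^+=13.8573  a^+=6.6250

x_post = 4.3778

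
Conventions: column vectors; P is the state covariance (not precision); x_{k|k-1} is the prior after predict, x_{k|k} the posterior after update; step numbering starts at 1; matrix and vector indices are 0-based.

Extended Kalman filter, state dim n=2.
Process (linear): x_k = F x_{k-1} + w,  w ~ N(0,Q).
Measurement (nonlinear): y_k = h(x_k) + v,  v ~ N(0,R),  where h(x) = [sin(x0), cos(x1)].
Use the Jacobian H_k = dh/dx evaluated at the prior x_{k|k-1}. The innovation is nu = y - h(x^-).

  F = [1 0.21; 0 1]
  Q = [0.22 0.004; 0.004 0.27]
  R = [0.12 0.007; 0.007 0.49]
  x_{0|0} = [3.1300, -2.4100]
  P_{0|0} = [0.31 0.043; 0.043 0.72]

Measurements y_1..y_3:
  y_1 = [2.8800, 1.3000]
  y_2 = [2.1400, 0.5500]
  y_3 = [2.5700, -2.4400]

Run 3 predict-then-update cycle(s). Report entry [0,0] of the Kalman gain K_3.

K[0,0] = 0.1839

step 1: x^-=[2.6239, -2.4100]  P^-=[0.5798 0.1982; 0.1982 0.9900]  H_jac=[-0.8690 0.0000; 0.0000 0.6681]  S=[0.5578 -0.1081; -0.1081 0.9318]  K=[-0.8958 0.0382; -0.1752 0.6894]  nu=[2.3851, 2.0441]  x^+=[0.5653, -1.4186]  P^+=[0.1234 0.0186; 0.0186 0.5038]
step 2: x^-=[0.2674, -1.4186]  P^-=[0.3735 0.1284; 0.1284 0.7738]  H_jac=[0.9644 0.0000; 0.0000 0.9884]  S=[0.4674 0.1294; 0.1294 1.2461]  K=[0.7644 0.0225; 0.0979 0.6037]  nu=[1.8757, 0.3984]  x^+=[1.7102, -0.9945]  P^+=[0.0953 0.0166; 0.0166 0.3000]
step 3: x^-=[1.5014, -0.9945]  P^-=[0.3355 0.0835; 0.0835 0.5700]  H_jac=[0.0694 0.0000; 0.0000 0.8385]  S=[0.1216 0.0119; 0.0119 0.8907]  K=[0.1839 0.0762; -0.0047 0.5366]  nu=[1.5724, -2.9849]  x^+=[1.5631, -2.6036]  P^+=[0.3258 0.0461; 0.0461 0.3135]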